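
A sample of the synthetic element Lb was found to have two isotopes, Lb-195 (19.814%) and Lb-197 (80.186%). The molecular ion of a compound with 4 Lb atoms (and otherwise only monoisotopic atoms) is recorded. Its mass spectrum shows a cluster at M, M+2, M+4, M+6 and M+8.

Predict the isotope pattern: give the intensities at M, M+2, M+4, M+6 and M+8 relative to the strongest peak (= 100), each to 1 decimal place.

0.4 : 6.0 : 36.6 : 98.8 : 100.0

Each Lb atom is independently Lb-195 (p = 0.19814) or Lb-197 (q = 0.80186); the cluster is the binomial expansion (p + q)^4.
P(M) = 0.19814^4 = 0.001541
P(M+2) = 4 × 0.19814^3 × 0.80186^1 = 0.024950
P(M+4) = 6 × 0.19814^2 × 0.80186^2 = 0.151458
P(M+6) = 4 × 0.19814^1 × 0.80186^3 = 0.408628
P(M+8) = 0.80186^4 = 0.413423
The M+8 peak is largest (0.413423); scaling to 100 gives 0.4 : 6.0 : 36.6 : 98.8 : 100.0.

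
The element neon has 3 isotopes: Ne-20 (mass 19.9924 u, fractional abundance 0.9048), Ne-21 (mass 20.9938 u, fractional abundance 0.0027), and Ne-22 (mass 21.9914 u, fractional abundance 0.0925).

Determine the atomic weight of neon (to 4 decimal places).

20.1800 u

Ar = Σ fᵢ·mᵢ = 0.9048 × 19.9924 + 0.0027 × 20.9938 + 0.0925 × 21.9914
= 18.08912 + 0.05668 + 2.03420 = 20.18000 u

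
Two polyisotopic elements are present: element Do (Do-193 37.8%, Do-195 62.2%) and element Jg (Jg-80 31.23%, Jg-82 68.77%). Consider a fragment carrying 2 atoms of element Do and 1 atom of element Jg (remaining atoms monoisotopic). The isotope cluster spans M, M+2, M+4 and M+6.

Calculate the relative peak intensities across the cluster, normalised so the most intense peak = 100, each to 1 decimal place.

Element Do pattern (n=2): 0.142884 : 0.470232 : 0.386884
Element Jg pattern (n=1): 0.3123 : 0.6877
Convolve the two distributions (both contribute in 2-u steps):
  M: 0.142884×0.3123 = 0.044623
  M+2: 0.142884×0.6877 + 0.470232×0.3123 = 0.245115
  M+4: 0.470232×0.6877 + 0.386884×0.3123 = 0.444202
  M+6: 0.386884×0.6877 = 0.266060
Scale to base peak (0.444202) = 100: 10.0 : 55.2 : 100.0 : 59.9

10.0 : 55.2 : 100.0 : 59.9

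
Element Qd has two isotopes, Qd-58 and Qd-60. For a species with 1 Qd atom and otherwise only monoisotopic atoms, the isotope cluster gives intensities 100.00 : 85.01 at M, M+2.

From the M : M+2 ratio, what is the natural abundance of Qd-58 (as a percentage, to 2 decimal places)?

If p is the fraction of Qd that is Qd-58, then I(M+2)/I(M) = [C(1,1)·p^0·(1−p)] / p^1 = 1·(1−p)/p = 85.01/100.00 = 0.8501
(1−p)/p = 0.8501/1 = 0.8501  ⇒  p = 1/(1 + 0.8501) = 0.5405
Qd-58: 54.05%, Qd-60: 45.95%.

54.05%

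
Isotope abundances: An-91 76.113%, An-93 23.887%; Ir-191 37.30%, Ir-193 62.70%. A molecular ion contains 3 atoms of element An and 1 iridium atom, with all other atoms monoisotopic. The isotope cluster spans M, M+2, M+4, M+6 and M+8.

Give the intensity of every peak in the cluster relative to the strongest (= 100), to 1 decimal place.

Element An pattern (n=3): 0.44093698 : 0.4151457 : 0.13028767 : 0.01362965
Iridium pattern (n=1): 0.3730 : 0.6270
Convolve the two distributions (both contribute in 2-u steps):
  M: 0.44093698×0.3730 = 0.164469
  M+2: 0.44093698×0.6270 + 0.4151457×0.3730 = 0.431317
  M+4: 0.4151457×0.6270 + 0.13028767×0.3730 = 0.308894
  M+6: 0.13028767×0.6270 + 0.01362965×0.3730 = 0.086774
  M+8: 0.01362965×0.6270 = 0.008546
Scale to base peak (0.431317) = 100: 38.1 : 100.0 : 71.6 : 20.1 : 2.0

38.1 : 100.0 : 71.6 : 20.1 : 2.0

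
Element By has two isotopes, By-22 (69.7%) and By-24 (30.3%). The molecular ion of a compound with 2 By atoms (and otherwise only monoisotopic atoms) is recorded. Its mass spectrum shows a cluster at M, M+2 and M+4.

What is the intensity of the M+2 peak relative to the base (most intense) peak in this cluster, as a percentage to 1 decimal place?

86.9%

Term probabilities: M 0.4858, M+2 0.4224, M+4 0.0918. Base peak = M.
P(M) = C(2,0) × 0.697^2 × 0.303^0 = 1 × 0.485809 × 1.0000 = 0.485809 (base)
P(M+2) = C(2,1) × 0.697^1 × 0.303^1 = 2 × 0.6970 × 0.3030 = 0.422382
Relative intensity = 0.422382 / 0.485809 × 100 = 86.9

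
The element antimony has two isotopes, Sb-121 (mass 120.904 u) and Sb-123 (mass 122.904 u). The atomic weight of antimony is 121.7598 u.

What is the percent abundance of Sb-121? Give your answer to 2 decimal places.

57.21%

Writing the weighted mean with unknown fraction x of Sb-121:
120.904·x + 122.904·(1 − x) = 121.7598
(120.904 − 122.904)·x = 121.7598 − 122.904
x = -1.1442 / -2.000 = 0.57210 → 57.21% Sb-121, 42.79% Sb-123.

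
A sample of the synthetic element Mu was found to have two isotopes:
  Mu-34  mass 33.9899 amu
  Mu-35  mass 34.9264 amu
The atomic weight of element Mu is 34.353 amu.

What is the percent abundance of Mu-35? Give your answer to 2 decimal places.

38.77%

With x = fraction of Mu-34 (so Mu-35 is 1 − x):
33.9899·x + 34.9264·(1 − x) = 34.353
(33.9899 − 34.9264)·x = 34.353 − 34.9264
x = -0.5734 / -0.9365 = 0.61228 → 61.23% Mu-34, 38.77% Mu-35.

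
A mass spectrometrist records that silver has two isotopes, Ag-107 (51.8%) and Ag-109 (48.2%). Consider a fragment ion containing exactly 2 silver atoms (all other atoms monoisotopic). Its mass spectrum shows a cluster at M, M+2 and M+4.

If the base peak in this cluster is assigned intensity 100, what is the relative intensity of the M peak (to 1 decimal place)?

Term probabilities: M 0.2683, M+2 0.4994, M+4 0.2323. Base peak = M+2.
P(M+2) = C(2,1) × 0.518^1 × 0.482^1 = 2 × 0.5180 × 0.4820 = 0.499352 (base)
P(M) = C(2,0) × 0.518^2 × 0.482^0 = 1 × 0.268324 × 1.0000 = 0.268324
Relative intensity = 0.268324 / 0.499352 × 100 = 53.7

53.7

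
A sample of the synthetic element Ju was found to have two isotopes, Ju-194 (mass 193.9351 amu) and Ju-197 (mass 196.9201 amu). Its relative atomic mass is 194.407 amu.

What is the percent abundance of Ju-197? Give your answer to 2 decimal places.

15.81%

With x = fraction of Ju-194 (so Ju-197 is 1 − x):
193.9351·x + 196.9201·(1 − x) = 194.407
(193.9351 − 196.9201)·x = 194.407 − 196.9201
x = -2.5131 / -2.9850 = 0.84191 → 84.19% Ju-194, 15.81% Ju-197.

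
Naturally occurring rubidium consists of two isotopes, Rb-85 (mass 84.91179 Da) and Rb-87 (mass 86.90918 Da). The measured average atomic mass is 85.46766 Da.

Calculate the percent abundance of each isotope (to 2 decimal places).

Rb-85: 72.17%, Rb-87: 27.83%

Writing the weighted mean with unknown fraction x of Rb-85:
84.91179·x + 86.90918·(1 − x) = 85.46766
(84.91179 − 86.90918)·x = 85.46766 − 86.90918
x = -1.44152 / -1.99739 = 0.72170 → 72.17% Rb-85, 27.83% Rb-87.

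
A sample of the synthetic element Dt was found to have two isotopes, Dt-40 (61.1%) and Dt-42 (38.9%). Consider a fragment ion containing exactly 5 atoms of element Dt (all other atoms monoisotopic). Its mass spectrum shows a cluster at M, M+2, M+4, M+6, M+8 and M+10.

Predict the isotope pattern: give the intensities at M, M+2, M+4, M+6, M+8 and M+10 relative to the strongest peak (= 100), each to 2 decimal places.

The 5 Dt atoms are independent, so intensities follow the terms of (0.611 + 0.389)^5.
P(M) = 0.611^5 = 0.085154
P(M+2) = 5 × 0.611^4 × 0.389^1 = 0.271072
P(M+4) = 10 × 0.611^3 × 0.389^2 = 0.345162
P(M+6) = 10 × 0.611^2 × 0.389^3 = 0.219751
P(M+8) = 5 × 0.611^1 × 0.389^4 = 0.069954
P(M+10) = 0.389^5 = 0.008907
The M+4 peak is largest (0.345162); scaling to 100 gives 24.67 : 78.53 : 100.00 : 63.67 : 20.27 : 2.58.

24.67 : 78.53 : 100.00 : 63.67 : 20.27 : 2.58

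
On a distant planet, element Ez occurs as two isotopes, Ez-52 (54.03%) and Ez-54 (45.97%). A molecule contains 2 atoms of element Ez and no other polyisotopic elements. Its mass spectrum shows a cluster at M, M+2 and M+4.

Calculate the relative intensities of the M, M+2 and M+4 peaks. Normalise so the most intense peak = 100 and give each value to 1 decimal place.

Expanding (0.5403 + 0.4597)^2:
P(M) = 0.5403^2 = 0.291924
P(M+2) = 2 × 0.5403^1 × 0.4597^1 = 0.496752
P(M+4) = 0.4597^2 = 0.211324
The M+2 peak is largest (0.496752); scaling to 100 gives 58.8 : 100.0 : 42.5.

58.8 : 100.0 : 42.5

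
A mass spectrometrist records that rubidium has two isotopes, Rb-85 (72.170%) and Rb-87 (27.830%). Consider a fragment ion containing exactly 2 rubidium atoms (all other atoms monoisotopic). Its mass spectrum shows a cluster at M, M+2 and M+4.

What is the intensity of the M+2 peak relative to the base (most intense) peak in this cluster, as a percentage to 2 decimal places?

(0.72170 + 0.27830)^2 gives M 0.5209, M+2 0.4017, M+4 0.0775; the largest is M.
P(M) = C(2,0) × 0.72170^2 × 0.27830^0 = 1 × 0.52085089 × 1.0000 = 0.520851 (base)
P(M+2) = C(2,1) × 0.72170^1 × 0.27830^1 = 2 × 0.7217 × 0.2783 = 0.401698
Relative intensity = 0.401698 / 0.520851 × 100 = 77.12

77.12%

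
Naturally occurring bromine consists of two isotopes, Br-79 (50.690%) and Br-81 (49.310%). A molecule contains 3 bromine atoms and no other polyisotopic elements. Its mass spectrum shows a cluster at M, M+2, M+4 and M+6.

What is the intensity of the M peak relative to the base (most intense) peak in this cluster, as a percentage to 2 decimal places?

(0.50690 + 0.49310)^3 gives M 0.1302, M+2 0.3801, M+4 0.3698, M+6 0.1199; the largest is M+2.
P(M+2) = C(3,1) × 0.50690^2 × 0.49310^1 = 3 × 0.25694761 × 0.4931 = 0.380103 (base)
P(M) = C(3,0) × 0.50690^3 × 0.49310^0 = 1 × 0.13024674 × 1.0000 = 0.130247
Relative intensity = 0.130247 / 0.380103 × 100 = 34.27

34.27%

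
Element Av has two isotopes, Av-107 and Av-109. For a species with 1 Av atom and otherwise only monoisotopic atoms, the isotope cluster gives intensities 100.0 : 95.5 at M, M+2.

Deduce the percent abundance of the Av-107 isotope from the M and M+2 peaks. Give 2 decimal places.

51.15%

Write p for the Av-107 fraction. I(M+2)/I(M) = [C(1,1)·p^0·(1−p)] / p^1 = 1·(1−p)/p = 95.5/100.0 = 0.9550
(1−p)/p = 0.9550/1 = 0.9550  ⇒  p = 1/(1 + 0.9550) = 0.5115
Av-107: 51.15%, Av-109: 48.85%.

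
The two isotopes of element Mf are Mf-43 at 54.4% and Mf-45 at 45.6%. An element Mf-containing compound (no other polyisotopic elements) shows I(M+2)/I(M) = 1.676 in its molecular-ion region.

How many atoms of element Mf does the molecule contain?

The M+2/M ratio from n Mf atoms is n · q/p = n · 0.456/0.544.
n = 1.676 × 0.544/0.456 = 2.00 ≈ 2

2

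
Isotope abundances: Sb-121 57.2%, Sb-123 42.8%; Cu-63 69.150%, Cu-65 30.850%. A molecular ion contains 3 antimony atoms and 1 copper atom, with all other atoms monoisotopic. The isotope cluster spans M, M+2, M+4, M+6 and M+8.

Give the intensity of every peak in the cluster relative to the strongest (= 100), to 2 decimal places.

37.16 : 100.00 : 99.64 : 43.42 : 6.95

Antimony pattern (n=3): 0.18714925 : 0.42010426 : 0.31434374 : 0.07840275
Copper pattern (n=1): 0.6915 : 0.3085
Convolve the two distributions (both contribute in 2-u steps):
  M: 0.18714925×0.6915 = 0.129414
  M+2: 0.18714925×0.3085 + 0.42010426×0.6915 = 0.348238
  M+4: 0.42010426×0.3085 + 0.31434374×0.6915 = 0.346971
  M+6: 0.31434374×0.3085 + 0.07840275×0.6915 = 0.151191
  M+8: 0.07840275×0.3085 = 0.024187
Scale to base peak (0.348238) = 100: 37.16 : 100.00 : 99.64 : 43.42 : 6.95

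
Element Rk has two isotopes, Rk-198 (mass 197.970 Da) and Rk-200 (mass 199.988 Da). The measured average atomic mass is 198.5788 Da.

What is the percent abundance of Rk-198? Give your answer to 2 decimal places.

Writing the weighted mean with unknown fraction x of Rk-198:
197.970·x + 199.988·(1 − x) = 198.5788
(197.970 − 199.988)·x = 198.5788 − 199.988
x = -1.4092 / -2.018 = 0.69832 → 69.83% Rk-198, 30.17% Rk-200.

69.83%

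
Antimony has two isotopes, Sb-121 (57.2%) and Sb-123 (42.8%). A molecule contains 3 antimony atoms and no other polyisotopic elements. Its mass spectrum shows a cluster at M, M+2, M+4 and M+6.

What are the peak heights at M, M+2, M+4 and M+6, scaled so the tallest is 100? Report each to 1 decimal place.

Expanding (0.572 + 0.428)^3:
P(M) = 0.572^3 = 0.187149
P(M+2) = 3 × 0.572^2 × 0.428^1 = 0.420104
P(M+4) = 3 × 0.572^1 × 0.428^2 = 0.314344
P(M+6) = 0.428^3 = 0.078403
The M+2 peak is largest (0.420104); scaling to 100 gives 44.5 : 100.0 : 74.8 : 18.7.

44.5 : 100.0 : 74.8 : 18.7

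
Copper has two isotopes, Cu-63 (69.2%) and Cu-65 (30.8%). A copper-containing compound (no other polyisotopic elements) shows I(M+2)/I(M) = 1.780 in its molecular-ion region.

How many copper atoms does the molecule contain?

For n independent Cu atoms, I(M+2)/I(M) = n · (abundance Cu-65) / (abundance Cu-63) = n · 0.308/0.692.
n = 1.780 × 0.692/0.308 = 4.00 ≈ 4

4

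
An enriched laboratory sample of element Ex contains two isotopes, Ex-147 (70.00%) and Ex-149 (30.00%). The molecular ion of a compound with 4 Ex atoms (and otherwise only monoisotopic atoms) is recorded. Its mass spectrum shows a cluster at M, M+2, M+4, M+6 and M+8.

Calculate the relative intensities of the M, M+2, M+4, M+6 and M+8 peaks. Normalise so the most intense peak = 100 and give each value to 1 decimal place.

Each Ex atom is independently Ex-147 (p = 0.7000) or Ex-149 (q = 0.3000); the cluster is the binomial expansion (p + q)^4.
P(M) = 0.7000^4 = 0.240100
P(M+2) = 4 × 0.7000^3 × 0.3000^1 = 0.411600
P(M+4) = 6 × 0.7000^2 × 0.3000^2 = 0.264600
P(M+6) = 4 × 0.7000^1 × 0.3000^3 = 0.075600
P(M+8) = 0.3000^4 = 0.008100
The M+2 peak is largest (0.411600); scaling to 100 gives 58.3 : 100.0 : 64.3 : 18.4 : 2.0.

58.3 : 100.0 : 64.3 : 18.4 : 2.0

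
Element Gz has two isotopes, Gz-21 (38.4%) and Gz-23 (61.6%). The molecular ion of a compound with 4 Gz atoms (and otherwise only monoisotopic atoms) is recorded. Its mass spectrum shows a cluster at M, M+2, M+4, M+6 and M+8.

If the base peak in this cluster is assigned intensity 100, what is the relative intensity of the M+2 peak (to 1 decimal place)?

38.9

(0.384 + 0.616)^4 gives M 0.0217, M+2 0.1395, M+4 0.3357, M+6 0.3590, M+8 0.1440; the largest is M+6.
P(M+6) = C(4,3) × 0.384^1 × 0.616^3 = 4 × 0.3840 × 0.2337449 = 0.359032 (base)
P(M+2) = C(4,1) × 0.384^3 × 0.616^1 = 4 × 0.0566231 × 0.6160 = 0.139519
Relative intensity = 0.139519 / 0.359032 × 100 = 38.9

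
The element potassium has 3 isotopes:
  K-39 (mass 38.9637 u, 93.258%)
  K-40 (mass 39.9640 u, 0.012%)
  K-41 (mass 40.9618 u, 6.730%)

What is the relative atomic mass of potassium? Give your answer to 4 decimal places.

The abundance-weighted mean is 0.93258 × 38.9637 + 0.00012 × 39.9640 + 0.06730 × 40.9618
= 36.33677 + 0.00480 + 2.75673 = 39.09830 u

39.0983 u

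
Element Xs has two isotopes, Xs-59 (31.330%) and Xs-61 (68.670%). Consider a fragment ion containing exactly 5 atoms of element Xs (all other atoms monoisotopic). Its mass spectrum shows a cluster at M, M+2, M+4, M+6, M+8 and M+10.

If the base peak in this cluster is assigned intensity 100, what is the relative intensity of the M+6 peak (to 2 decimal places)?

(0.31330 + 0.68670)^5 gives M 0.0030, M+2 0.0331, M+4 0.1450, M+6 0.3178, M+8 0.3483, M+10 0.1527; the largest is M+8.
P(M+8) = C(5,4) × 0.31330^1 × 0.68670^4 = 5 × 0.3133 × 0.2223659 = 0.348336 (base)
P(M+6) = C(5,3) × 0.31330^2 × 0.68670^3 = 10 × 0.09815689 × 0.32381812 = 0.317850
Relative intensity = 0.317850 / 0.348336 × 100 = 91.25

91.25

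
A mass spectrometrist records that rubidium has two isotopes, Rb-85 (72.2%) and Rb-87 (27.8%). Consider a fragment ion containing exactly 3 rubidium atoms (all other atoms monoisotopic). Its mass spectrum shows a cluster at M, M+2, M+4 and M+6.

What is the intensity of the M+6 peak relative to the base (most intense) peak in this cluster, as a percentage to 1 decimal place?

4.9%

Term probabilities: M 0.3764, M+2 0.4348, M+4 0.1674, M+6 0.0215. Base peak = M+2.
P(M+2) = C(3,1) × 0.722^2 × 0.278^1 = 3 × 0.521284 × 0.2780 = 0.434751 (base)
P(M+6) = C(3,3) × 0.722^0 × 0.278^3 = 1 × 1.0000 × 0.02148495 = 0.021485
Relative intensity = 0.021485 / 0.434751 × 100 = 4.9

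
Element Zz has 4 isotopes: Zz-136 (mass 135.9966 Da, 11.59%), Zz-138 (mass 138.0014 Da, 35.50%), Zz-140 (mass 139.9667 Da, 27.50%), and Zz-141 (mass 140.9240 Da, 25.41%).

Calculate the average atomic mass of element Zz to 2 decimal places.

139.05 Da

Ar = Σ fᵢ·mᵢ = 0.1159 × 135.9966 + 0.3550 × 138.0014 + 0.2750 × 139.9667 + 0.2541 × 140.9240
= 15.76201 + 48.99050 + 38.49084 + 35.80879 = 139.05214 Da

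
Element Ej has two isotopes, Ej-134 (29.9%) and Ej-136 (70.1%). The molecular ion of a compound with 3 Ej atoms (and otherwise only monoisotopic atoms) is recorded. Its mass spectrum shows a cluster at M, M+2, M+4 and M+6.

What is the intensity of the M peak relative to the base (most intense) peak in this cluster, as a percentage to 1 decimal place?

6.1%

(0.299 + 0.701)^3 gives M 0.0267, M+2 0.1880, M+4 0.4408, M+6 0.3445; the largest is M+4.
P(M+4) = C(3,2) × 0.299^1 × 0.701^2 = 3 × 0.2990 × 0.491401 = 0.440787 (base)
P(M) = C(3,0) × 0.299^3 × 0.701^0 = 1 × 0.0267309 × 1.0000 = 0.026731
Relative intensity = 0.026731 / 0.440787 × 100 = 6.1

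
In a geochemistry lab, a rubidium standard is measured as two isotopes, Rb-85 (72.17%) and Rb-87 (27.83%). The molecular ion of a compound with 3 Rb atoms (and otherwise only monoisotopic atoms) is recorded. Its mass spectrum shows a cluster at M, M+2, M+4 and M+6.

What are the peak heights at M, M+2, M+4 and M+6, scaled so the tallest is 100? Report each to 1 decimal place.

Each Rb atom is independently Rb-85 (p = 0.7217) or Rb-87 (q = 0.2783); the cluster is the binomial expansion (p + q)^3.
P(M) = 0.7217^3 = 0.375898
P(M+2) = 3 × 0.7217^2 × 0.2783^1 = 0.434858
P(M+4) = 3 × 0.7217^1 × 0.2783^2 = 0.167689
P(M+6) = 0.2783^3 = 0.021555
The M+2 peak is largest (0.434858); scaling to 100 gives 86.4 : 100.0 : 38.6 : 5.0.

86.4 : 100.0 : 38.6 : 5.0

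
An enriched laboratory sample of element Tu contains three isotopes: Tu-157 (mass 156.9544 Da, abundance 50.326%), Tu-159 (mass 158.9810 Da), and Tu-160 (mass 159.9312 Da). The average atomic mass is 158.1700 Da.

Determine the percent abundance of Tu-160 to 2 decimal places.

21.99%

Let x and y be the fractions of Tu-159 and Tu-160. Then x + y = 1 − 0.50326 = 0.49674 and 158.9810x + 159.9312y = 158.1700 − 0.50326×156.9544 = 79.181128656.
Substituting: 158.9810x + 159.9312(0.49674 − x) = 79.181128656
(158.9810 − 159.9312)x = -0.263095632  ⇒  x = 0.27688, y = 0.21986
Tu-159: 27.69%, Tu-160: 21.99%.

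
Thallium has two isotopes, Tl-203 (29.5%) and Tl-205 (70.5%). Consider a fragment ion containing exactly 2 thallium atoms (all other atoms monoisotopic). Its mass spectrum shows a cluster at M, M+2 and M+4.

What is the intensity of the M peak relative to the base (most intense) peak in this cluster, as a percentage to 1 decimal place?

Binomial terms of (0.295 + 0.705)^2: M 0.0870, M+2 0.4160, M+4 0.4970 → M+4 is the base peak.
P(M+4) = C(2,2) × 0.295^0 × 0.705^2 = 1 × 1.0000 × 0.497025 = 0.497025 (base)
P(M) = C(2,0) × 0.295^2 × 0.705^0 = 1 × 0.087025 × 1.0000 = 0.087025
Relative intensity = 0.087025 / 0.497025 × 100 = 17.5

17.5%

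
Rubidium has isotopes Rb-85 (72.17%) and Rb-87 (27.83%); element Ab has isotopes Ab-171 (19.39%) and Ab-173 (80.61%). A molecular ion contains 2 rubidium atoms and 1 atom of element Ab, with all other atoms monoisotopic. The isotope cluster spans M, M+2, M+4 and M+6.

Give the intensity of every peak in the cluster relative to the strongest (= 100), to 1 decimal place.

20.3 : 100.0 : 68.1 : 12.5

Rubidium pattern (n=2): 0.52085089 : 0.40169822 : 0.07745089
Element Ab pattern (n=1): 0.1939 : 0.8061
Convolve the two distributions (both contribute in 2-u steps):
  M: 0.52085089×0.1939 = 0.100993
  M+2: 0.52085089×0.8061 + 0.40169822×0.1939 = 0.497747
  M+4: 0.40169822×0.8061 + 0.07745089×0.1939 = 0.338827
  M+6: 0.07745089×0.8061 = 0.062433
Scale to base peak (0.497747) = 100: 20.3 : 100.0 : 68.1 : 12.5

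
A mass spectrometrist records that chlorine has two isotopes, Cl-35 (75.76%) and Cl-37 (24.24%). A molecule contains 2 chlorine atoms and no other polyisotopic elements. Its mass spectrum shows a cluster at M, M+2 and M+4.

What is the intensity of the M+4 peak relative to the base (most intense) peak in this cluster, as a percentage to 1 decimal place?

Term probabilities: M 0.5740, M+2 0.3673, M+4 0.0588. Base peak = M.
P(M) = C(2,0) × 0.7576^2 × 0.2424^0 = 1 × 0.57395776 × 1.0000 = 0.573958 (base)
P(M+4) = C(2,2) × 0.7576^0 × 0.2424^2 = 1 × 1.0000 × 0.05875776 = 0.058758
Relative intensity = 0.058758 / 0.573958 × 100 = 10.2

10.2%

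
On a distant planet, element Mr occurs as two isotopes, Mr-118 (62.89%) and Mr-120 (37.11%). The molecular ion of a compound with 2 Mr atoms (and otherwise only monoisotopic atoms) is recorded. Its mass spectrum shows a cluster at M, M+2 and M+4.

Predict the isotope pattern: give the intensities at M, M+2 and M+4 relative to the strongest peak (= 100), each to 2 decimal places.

84.73 : 100.00 : 29.50

The 2 Mr atoms are independent, so intensities follow the terms of (0.6289 + 0.3711)^2.
P(M) = 0.6289^2 = 0.395515
P(M+2) = 2 × 0.6289^1 × 0.3711^1 = 0.466770
P(M+4) = 0.3711^2 = 0.137715
The M+2 peak is largest (0.466770); scaling to 100 gives 84.73 : 100.00 : 29.50.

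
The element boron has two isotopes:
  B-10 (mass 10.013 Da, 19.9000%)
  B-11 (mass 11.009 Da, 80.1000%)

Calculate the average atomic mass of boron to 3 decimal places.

10.811 Da

Weight each isotope mass by its fractional abundance: 0.199000 × 10.013 + 0.801000 × 11.009
= 1.9926 + 8.8182 = 10.8108 Da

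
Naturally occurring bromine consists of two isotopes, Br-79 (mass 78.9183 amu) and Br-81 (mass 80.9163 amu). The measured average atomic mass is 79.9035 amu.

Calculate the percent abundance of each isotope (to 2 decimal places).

Br-79: 50.69%, Br-81: 49.31%

With x = fraction of Br-79 (so Br-81 is 1 − x):
78.9183·x + 80.9163·(1 − x) = 79.9035
(78.9183 − 80.9163)·x = 79.9035 − 80.9163
x = -1.0128 / -1.9980 = 0.50691 → 50.69% Br-79, 49.31% Br-81.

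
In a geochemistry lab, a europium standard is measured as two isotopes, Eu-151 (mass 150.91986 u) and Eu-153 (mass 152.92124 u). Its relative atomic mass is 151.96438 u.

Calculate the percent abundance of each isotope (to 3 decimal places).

Writing the weighted mean with unknown fraction x of Eu-151:
150.91986·x + 152.92124·(1 − x) = 151.96438
(150.91986 − 152.92124)·x = 151.96438 − 152.92124
x = -0.95686 / -2.00138 = 0.47810 → 47.810% Eu-151, 52.190% Eu-153.

Eu-151: 47.810%, Eu-153: 52.190%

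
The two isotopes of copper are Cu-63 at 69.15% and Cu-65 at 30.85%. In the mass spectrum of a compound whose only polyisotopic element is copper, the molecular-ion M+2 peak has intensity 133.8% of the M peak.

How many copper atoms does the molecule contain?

3

With n Cu atoms, P(M+2)/P(M) = C(n,1)·p^(n−1)q / p^n = n·q/p = n · 0.3085/0.6915.
n = 1.338 × 0.6915/0.3085 = 3.00 ≈ 3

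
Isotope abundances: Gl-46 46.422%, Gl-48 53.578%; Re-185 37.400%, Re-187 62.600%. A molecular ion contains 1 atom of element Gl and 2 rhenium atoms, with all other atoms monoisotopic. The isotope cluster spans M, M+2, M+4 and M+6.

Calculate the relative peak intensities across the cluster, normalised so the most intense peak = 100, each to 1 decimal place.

15.0 : 67.5 : 100.0 : 48.5

Element Gl pattern (n=1): 0.46422 : 0.53578
Rhenium pattern (n=2): 0.139876 : 0.468248 : 0.391876
Convolve the two distributions (both contribute in 2-u steps):
  M: 0.46422×0.139876 = 0.064933
  M+2: 0.46422×0.468248 + 0.53578×0.139876 = 0.292313
  M+4: 0.46422×0.391876 + 0.53578×0.468248 = 0.432795
  M+6: 0.53578×0.391876 = 0.209959
Scale to base peak (0.432795) = 100: 15.0 : 67.5 : 100.0 : 48.5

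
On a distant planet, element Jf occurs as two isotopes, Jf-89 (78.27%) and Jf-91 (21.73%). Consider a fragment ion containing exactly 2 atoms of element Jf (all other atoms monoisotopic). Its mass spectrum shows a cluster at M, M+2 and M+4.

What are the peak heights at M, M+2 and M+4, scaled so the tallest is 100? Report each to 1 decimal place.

100.0 : 55.5 : 7.7

The 2 Jf atoms are independent, so intensities follow the terms of (0.7827 + 0.2173)^2.
P(M) = 0.7827^2 = 0.612619
P(M+2) = 2 × 0.7827^1 × 0.2173^1 = 0.340161
P(M+4) = 0.2173^2 = 0.047219
The M peak is largest (0.612619); scaling to 100 gives 100.0 : 55.5 : 7.7.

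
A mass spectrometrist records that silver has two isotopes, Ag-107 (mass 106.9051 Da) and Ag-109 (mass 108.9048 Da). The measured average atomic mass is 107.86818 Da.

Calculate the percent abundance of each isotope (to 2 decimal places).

Writing the weighted mean with unknown fraction x of Ag-107:
106.9051·x + 108.9048·(1 − x) = 107.86818
(106.9051 − 108.9048)·x = 107.86818 − 108.9048
x = -1.03662 / -1.9997 = 0.51839 → 51.84% Ag-107, 48.16% Ag-109.

Ag-107: 51.84%, Ag-109: 48.16%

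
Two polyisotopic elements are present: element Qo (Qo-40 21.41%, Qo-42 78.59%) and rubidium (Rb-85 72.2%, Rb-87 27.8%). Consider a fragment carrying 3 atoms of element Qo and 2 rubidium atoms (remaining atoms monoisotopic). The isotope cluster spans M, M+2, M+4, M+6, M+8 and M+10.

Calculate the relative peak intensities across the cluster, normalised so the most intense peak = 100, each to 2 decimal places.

Element Qo pattern (n=3): 0.00981409 : 0.10807416 : 0.39670941 : 0.48540234
Rubidium pattern (n=2): 0.521284 : 0.401432 : 0.077284
Convolve the two distributions (both contribute in 2-u steps):
  M: 0.00981409×0.521284 = 0.005116
  M+2: 0.00981409×0.401432 + 0.10807416×0.521284 = 0.060277
  M+4: 0.00981409×0.077284 + 0.10807416×0.401432 + 0.39670941×0.521284 = 0.250941
  M+6: 0.10807416×0.077284 + 0.39670941×0.401432 + 0.48540234×0.521284 = 0.420637
  M+8: 0.39670941×0.077284 + 0.48540234×0.401432 = 0.225515
  M+10: 0.48540234×0.077284 = 0.037514
Scale to base peak (0.420637) = 100: 1.22 : 14.33 : 59.66 : 100.00 : 53.61 : 8.92

1.22 : 14.33 : 59.66 : 100.00 : 53.61 : 8.92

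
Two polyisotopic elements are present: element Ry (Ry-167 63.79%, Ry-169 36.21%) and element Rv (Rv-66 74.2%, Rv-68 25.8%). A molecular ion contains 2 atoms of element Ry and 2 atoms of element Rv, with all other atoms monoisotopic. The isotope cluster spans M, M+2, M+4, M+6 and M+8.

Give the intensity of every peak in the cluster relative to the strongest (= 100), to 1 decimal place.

Element Ry pattern (n=2): 0.40691641 : 0.46196718 : 0.13111641
Element Rv pattern (n=2): 0.550564 : 0.382872 : 0.066564
Convolve the two distributions (both contribute in 2-u steps):
  M: 0.40691641×0.550564 = 0.224034
  M+2: 0.40691641×0.382872 + 0.46196718×0.550564 = 0.410139
  M+4: 0.40691641×0.066564 + 0.46196718×0.382872 + 0.13111641×0.550564 = 0.276148
  M+6: 0.46196718×0.066564 + 0.13111641×0.382872 = 0.080951
  M+8: 0.13111641×0.066564 = 0.008728
Scale to base peak (0.410139) = 100: 54.6 : 100.0 : 67.3 : 19.7 : 2.1

54.6 : 100.0 : 67.3 : 19.7 : 2.1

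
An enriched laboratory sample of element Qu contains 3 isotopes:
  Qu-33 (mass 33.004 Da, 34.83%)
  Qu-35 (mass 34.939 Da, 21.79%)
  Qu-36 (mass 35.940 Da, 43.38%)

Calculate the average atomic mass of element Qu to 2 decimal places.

34.70 Da

Average mass = Σ (abundance × isotope mass) = 0.3483 × 33.004 + 0.2179 × 34.939 + 0.4338 × 35.940
= 11.4953 + 7.6132 + 15.5908 = 34.6993 Da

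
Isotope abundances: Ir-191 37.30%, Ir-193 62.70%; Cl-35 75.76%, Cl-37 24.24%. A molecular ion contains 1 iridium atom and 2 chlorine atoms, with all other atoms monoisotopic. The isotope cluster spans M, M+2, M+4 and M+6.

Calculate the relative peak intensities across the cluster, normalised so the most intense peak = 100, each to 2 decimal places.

Iridium pattern (n=1): 0.3730 : 0.6270
Chlorine pattern (n=2): 0.57395776 : 0.36728448 : 0.05875776
Convolve the two distributions (both contribute in 2-u steps):
  M: 0.3730×0.57395776 = 0.214086
  M+2: 0.3730×0.36728448 + 0.6270×0.57395776 = 0.496869
  M+4: 0.3730×0.05875776 + 0.6270×0.36728448 = 0.252204
  M+6: 0.6270×0.05875776 = 0.036841
Scale to base peak (0.496869) = 100: 43.09 : 100.00 : 50.76 : 7.41

43.09 : 100.00 : 50.76 : 7.41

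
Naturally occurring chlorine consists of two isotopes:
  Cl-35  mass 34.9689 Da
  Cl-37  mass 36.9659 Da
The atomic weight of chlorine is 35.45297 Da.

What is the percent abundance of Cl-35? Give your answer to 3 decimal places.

75.760%

Let x be the fractional abundance of Cl-35; then Cl-37 has abundance 1 − x.
34.9689·x + 36.9659·(1 − x) = 35.45297
(34.9689 − 36.9659)·x = 35.45297 − 36.9659
x = -1.51293 / -1.9970 = 0.75760 → 75.760% Cl-35, 24.240% Cl-37.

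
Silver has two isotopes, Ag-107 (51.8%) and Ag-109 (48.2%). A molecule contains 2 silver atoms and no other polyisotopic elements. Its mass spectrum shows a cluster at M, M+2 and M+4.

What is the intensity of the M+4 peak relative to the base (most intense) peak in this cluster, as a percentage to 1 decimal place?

46.5%

(0.518 + 0.482)^2 gives M 0.2683, M+2 0.4994, M+4 0.2323; the largest is M+2.
P(M+2) = C(2,1) × 0.518^1 × 0.482^1 = 2 × 0.5180 × 0.4820 = 0.499352 (base)
P(M+4) = C(2,2) × 0.518^0 × 0.482^2 = 1 × 1.0000 × 0.232324 = 0.232324
Relative intensity = 0.232324 / 0.499352 × 100 = 46.5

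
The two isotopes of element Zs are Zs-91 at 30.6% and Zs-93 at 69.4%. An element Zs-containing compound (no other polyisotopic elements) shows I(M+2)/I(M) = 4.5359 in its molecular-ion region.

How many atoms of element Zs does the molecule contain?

With n Zs atoms, P(M+2)/P(M) = C(n,1)·p^(n−1)q / p^n = n·q/p = n · 0.694/0.306.
n = 4.5359 × 0.306/0.694 = 2.00 ≈ 2

2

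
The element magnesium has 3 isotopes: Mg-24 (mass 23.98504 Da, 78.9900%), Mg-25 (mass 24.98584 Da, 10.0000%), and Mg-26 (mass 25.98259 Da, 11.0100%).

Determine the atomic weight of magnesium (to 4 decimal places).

24.3051 Da

Average mass = Σ (abundance × isotope mass) = 0.789900 × 23.98504 + 0.100000 × 24.98584 + 0.110100 × 25.98259
= 18.945783 + 2.498584 + 2.860683 = 24.305050 Da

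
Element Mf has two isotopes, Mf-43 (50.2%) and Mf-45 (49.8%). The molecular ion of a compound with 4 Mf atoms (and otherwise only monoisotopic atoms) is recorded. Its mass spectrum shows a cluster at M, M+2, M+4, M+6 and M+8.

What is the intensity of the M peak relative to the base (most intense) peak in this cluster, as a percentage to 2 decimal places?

Term probabilities: M 0.0635, M+2 0.2520, M+4 0.3750, M+6 0.2480, M+8 0.0615. Base peak = M+4.
P(M+4) = C(4,2) × 0.502^2 × 0.498^2 = 6 × 0.252004 × 0.248004 = 0.374988 (base)
P(M) = C(4,0) × 0.502^4 × 0.498^0 = 1 × 0.06350602 × 1.0000 = 0.063506
Relative intensity = 0.063506 / 0.374988 × 100 = 16.94

16.94%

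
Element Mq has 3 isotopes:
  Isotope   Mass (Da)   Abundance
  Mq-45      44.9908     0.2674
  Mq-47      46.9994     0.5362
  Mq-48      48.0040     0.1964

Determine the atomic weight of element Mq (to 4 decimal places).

46.6596 Da

The abundance-weighted mean is 0.2674 × 44.9908 + 0.5362 × 46.9994 + 0.1964 × 48.0040
= 12.03054 + 25.20108 + 9.42799 = 46.65961 Da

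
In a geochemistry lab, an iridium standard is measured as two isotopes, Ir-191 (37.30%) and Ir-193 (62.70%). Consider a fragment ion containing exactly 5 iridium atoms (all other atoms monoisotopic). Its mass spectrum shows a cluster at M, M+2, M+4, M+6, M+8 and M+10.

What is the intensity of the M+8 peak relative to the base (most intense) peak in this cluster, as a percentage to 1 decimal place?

84.0%

(0.3730 + 0.6270)^5 gives M 0.0072, M+2 0.0607, M+4 0.2040, M+6 0.3429, M+8 0.2882, M+10 0.0969; the largest is M+6.
P(M+6) = C(5,3) × 0.3730^2 × 0.6270^3 = 10 × 0.139129 × 0.24649188 = 0.342942 (base)
P(M+8) = C(5,4) × 0.3730^1 × 0.6270^4 = 5 × 0.3730 × 0.15455041 = 0.288237
Relative intensity = 0.288237 / 0.342942 × 100 = 84.0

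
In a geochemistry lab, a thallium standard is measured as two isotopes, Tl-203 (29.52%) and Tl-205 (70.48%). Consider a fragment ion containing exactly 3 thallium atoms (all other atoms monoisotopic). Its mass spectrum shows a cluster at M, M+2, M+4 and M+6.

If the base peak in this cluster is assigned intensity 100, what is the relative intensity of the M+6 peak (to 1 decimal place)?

Binomial terms of (0.2952 + 0.7048)^3: M 0.0257, M+2 0.1843, M+4 0.4399, M+6 0.3501 → M+4 is the base peak.
P(M+4) = C(3,2) × 0.2952^1 × 0.7048^2 = 3 × 0.2952 × 0.49674304 = 0.439916 (base)
P(M+6) = C(3,3) × 0.2952^0 × 0.7048^3 = 1 × 1.0000 × 0.35010449 = 0.350104
Relative intensity = 0.350104 / 0.439916 × 100 = 79.6

79.6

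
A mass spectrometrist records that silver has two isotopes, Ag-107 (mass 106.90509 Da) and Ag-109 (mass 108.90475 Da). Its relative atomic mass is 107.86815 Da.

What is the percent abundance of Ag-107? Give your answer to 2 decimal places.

51.84%

With x = fraction of Ag-107 (so Ag-109 is 1 − x):
106.90509·x + 108.90475·(1 − x) = 107.86815
(106.90509 − 108.90475)·x = 107.86815 − 108.90475
x = -1.03660 / -1.99966 = 0.51839 → 51.84% Ag-107, 48.16% Ag-109.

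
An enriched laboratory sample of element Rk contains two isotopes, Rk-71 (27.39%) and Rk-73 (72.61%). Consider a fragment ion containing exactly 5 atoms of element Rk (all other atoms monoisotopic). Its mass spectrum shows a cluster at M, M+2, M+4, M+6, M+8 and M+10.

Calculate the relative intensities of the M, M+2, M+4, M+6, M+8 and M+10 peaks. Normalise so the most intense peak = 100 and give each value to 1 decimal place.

Expanding (0.2739 + 0.7261)^5:
P(M) = 0.2739^5 = 0.001542
P(M+2) = 5 × 0.2739^4 × 0.7261^1 = 0.020433
P(M+4) = 10 × 0.2739^3 × 0.7261^2 = 0.108335
P(M+6) = 10 × 0.2739^2 × 0.7261^3 = 0.287193
P(M+8) = 5 × 0.2739^1 × 0.7261^4 = 0.380669
P(M+10) = 0.7261^5 = 0.201828
The M+8 peak is largest (0.380669); scaling to 100 gives 0.4 : 5.4 : 28.5 : 75.4 : 100.0 : 53.0.

0.4 : 5.4 : 28.5 : 75.4 : 100.0 : 53.0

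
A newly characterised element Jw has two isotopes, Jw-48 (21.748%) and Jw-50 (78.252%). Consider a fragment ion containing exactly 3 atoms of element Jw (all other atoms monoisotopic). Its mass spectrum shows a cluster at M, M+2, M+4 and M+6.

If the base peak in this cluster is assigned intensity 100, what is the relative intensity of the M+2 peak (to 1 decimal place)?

Binomial terms of (0.21748 + 0.78252)^3: M 0.0103, M+2 0.1110, M+4 0.3995, M+6 0.4792 → M+6 is the base peak.
P(M+6) = C(3,3) × 0.21748^0 × 0.78252^3 = 1 × 1.0000 × 0.47916638 = 0.479166 (base)
P(M+2) = C(3,1) × 0.21748^2 × 0.78252^1 = 3 × 0.04729755 × 0.78252 = 0.111034
Relative intensity = 0.111034 / 0.479166 × 100 = 23.2

23.2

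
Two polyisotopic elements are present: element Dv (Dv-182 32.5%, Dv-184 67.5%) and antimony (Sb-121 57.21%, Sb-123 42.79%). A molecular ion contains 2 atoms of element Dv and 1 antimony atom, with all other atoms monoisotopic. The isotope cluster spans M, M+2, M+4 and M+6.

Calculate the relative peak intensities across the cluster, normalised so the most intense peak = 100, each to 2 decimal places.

13.48 : 66.06 : 100.00 : 43.48

Element Dv pattern (n=2): 0.105625 : 0.43875 : 0.455625
Antimony pattern (n=1): 0.5721 : 0.4279
Convolve the two distributions (both contribute in 2-u steps):
  M: 0.105625×0.5721 = 0.060428
  M+2: 0.105625×0.4279 + 0.43875×0.5721 = 0.296206
  M+4: 0.43875×0.4279 + 0.455625×0.5721 = 0.448404
  M+6: 0.455625×0.4279 = 0.194962
Scale to base peak (0.448404) = 100: 13.48 : 66.06 : 100.00 : 43.48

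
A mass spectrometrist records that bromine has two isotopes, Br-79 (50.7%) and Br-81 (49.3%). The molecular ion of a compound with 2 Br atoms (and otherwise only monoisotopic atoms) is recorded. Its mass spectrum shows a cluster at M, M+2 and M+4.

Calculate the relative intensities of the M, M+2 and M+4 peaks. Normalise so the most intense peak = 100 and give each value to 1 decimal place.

The 2 Br atoms are independent, so intensities follow the terms of (0.507 + 0.493)^2.
P(M) = 0.507^2 = 0.257049
P(M+2) = 2 × 0.507^1 × 0.493^1 = 0.499902
P(M+4) = 0.493^2 = 0.243049
The M+2 peak is largest (0.499902); scaling to 100 gives 51.4 : 100.0 : 48.6.

51.4 : 100.0 : 48.6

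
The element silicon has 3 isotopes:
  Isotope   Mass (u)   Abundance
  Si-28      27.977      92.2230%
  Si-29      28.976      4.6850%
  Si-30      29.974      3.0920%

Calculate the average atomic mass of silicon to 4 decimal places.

28.0856 u

The abundance-weighted mean is 0.922230 × 27.977 + 0.046850 × 28.976 + 0.030920 × 29.974
= 25.80123 + 1.35753 + 0.92680 = 28.08556 u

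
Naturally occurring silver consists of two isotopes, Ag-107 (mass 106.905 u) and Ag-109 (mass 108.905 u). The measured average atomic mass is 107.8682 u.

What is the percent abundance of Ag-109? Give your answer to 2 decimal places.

48.16%

Writing the weighted mean with unknown fraction x of Ag-107:
106.905·x + 108.905·(1 − x) = 107.8682
(106.905 − 108.905)·x = 107.8682 − 108.905
x = -1.0368 / -2.000 = 0.51840 → 51.84% Ag-107, 48.16% Ag-109.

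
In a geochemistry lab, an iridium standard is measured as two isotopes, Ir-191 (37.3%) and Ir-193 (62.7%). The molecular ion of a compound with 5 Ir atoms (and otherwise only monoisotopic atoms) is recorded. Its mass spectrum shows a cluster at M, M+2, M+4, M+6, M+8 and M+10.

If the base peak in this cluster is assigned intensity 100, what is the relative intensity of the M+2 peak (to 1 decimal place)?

17.7

Term probabilities: M 0.0072, M+2 0.0607, M+4 0.2040, M+6 0.3429, M+8 0.2882, M+10 0.0969. Base peak = M+6.
P(M+6) = C(5,3) × 0.373^2 × 0.627^3 = 10 × 0.139129 × 0.24649188 = 0.342942 (base)
P(M+2) = C(5,1) × 0.373^4 × 0.627^1 = 5 × 0.01935688 × 0.6270 = 0.060684
Relative intensity = 0.060684 / 0.342942 × 100 = 17.7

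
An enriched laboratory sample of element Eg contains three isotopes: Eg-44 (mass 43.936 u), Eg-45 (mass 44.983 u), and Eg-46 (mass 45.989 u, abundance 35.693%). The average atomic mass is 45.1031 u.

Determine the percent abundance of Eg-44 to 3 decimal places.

Let x and y be the fractions of Eg-44 and Eg-45. Then x + y = 1 − 0.35693 = 0.64307 and 43.936x + 44.983y = 45.1031 − 0.35693×45.989 = 28.68824623.
Substituting: 43.936x + 44.983(0.64307 − x) = 28.68824623
(43.936 − 44.983)x = -0.23897158  ⇒  x = 0.22824, y = 0.41483
Eg-44: 22.824%, Eg-45: 41.483%.

22.824%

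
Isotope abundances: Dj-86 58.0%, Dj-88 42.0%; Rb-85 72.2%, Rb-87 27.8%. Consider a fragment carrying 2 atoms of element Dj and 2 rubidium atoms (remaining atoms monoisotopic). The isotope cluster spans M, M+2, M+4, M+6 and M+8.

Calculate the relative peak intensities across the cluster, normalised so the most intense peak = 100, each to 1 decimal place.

45.1 : 100.0 : 80.6 : 27.9 : 3.5

Element Dj pattern (n=2): 0.3364 : 0.4872 : 0.1764
Rubidium pattern (n=2): 0.521284 : 0.401432 : 0.077284
Convolve the two distributions (both contribute in 2-u steps):
  M: 0.3364×0.521284 = 0.175360
  M+2: 0.3364×0.401432 + 0.4872×0.521284 = 0.389011
  M+4: 0.3364×0.077284 + 0.4872×0.401432 + 0.1764×0.521284 = 0.313531
  M+6: 0.4872×0.077284 + 0.1764×0.401432 = 0.108465
  M+8: 0.1764×0.077284 = 0.013633
Scale to base peak (0.389011) = 100: 45.1 : 100.0 : 80.6 : 27.9 : 3.5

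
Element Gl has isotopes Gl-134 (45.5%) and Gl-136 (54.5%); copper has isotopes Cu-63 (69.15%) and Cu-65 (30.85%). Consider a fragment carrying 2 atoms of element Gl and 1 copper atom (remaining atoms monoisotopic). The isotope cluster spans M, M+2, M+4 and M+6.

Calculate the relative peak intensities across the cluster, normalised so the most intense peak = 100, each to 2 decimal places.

35.19 : 100.00 : 88.10 : 22.52

Element Gl pattern (n=2): 0.207025 : 0.49595 : 0.297025
Copper pattern (n=1): 0.6915 : 0.3085
Convolve the two distributions (both contribute in 2-u steps):
  M: 0.207025×0.6915 = 0.143158
  M+2: 0.207025×0.3085 + 0.49595×0.6915 = 0.406817
  M+4: 0.49595×0.3085 + 0.297025×0.6915 = 0.358393
  M+6: 0.297025×0.3085 = 0.091632
Scale to base peak (0.406817) = 100: 35.19 : 100.00 : 88.10 : 22.52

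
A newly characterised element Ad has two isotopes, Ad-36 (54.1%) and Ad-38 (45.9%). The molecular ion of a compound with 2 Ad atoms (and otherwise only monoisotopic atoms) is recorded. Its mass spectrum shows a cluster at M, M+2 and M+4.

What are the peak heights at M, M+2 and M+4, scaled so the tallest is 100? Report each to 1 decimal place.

Each Ad atom is independently Ad-36 (p = 0.541) or Ad-38 (q = 0.459); the cluster is the binomial expansion (p + q)^2.
P(M) = 0.541^2 = 0.292681
P(M+2) = 2 × 0.541^1 × 0.459^1 = 0.496638
P(M+4) = 0.459^2 = 0.210681
The M+2 peak is largest (0.496638); scaling to 100 gives 58.9 : 100.0 : 42.4.

58.9 : 100.0 : 42.4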